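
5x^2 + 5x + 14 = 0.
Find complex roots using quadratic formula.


disc = 5^2 - 4*5*14 = 25 - 280 = -255
sqrt(|disc|) = sqrt(255) = 15.9687
Real part = -5/(2*5) = -0.5000
Imag part = 15.9687/(2*5) = 1.5969

-0.5000 ± 1.5969i


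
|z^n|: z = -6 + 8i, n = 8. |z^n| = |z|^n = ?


|z| = sqrt(36+64) = sqrt(100) = 10
|z^8| = |z|^8 = 10^8 = 100000000

|z^8| = 100000000


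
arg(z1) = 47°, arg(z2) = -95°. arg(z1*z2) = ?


arg(z1*z2) = 47° - 95° = -48°
Normalized to (-180°, 180°]: -48°

-48°


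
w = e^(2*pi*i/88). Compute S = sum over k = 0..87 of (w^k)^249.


The roots are w_k = w^k with w = e^(2*pi*i/88), and (w^k)^249 = (w^249)^k.
So S = 1 + u + u^2 + ... + u^(87) with u = w^249.
249 = 2*88 + 73, so 249 is not a multiple of 88: u = (w^88)^2 * w^73 = w^73 ≠ 1 (w is a primitive 88th root), while u^88 = (w^88)^249 = 1.
Geometric series: S = (1 - u^88)/(1 - u) = (1 - 1)/(1 - u) = 0

S = 0


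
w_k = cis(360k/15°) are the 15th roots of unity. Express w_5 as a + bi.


Angle = 360*5/15 = 120°
a = cos(120°) = -0.5000
b = sin(120°) = 0.8660

-0.5000 + 0.8660i


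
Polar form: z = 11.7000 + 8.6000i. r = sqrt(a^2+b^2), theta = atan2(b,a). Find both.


r = sqrt(136.89+73.96) = sqrt(210.85) = 14.5207
theta = atan2(8.6, 11.7) = 36.3175 degrees

r = 14.5207, theta = 36.3175 degrees


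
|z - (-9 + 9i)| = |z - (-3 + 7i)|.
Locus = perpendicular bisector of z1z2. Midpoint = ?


Equal distances means the locus is the perpendicular bisector of z1 and z2.
Midpoint = ((-9+(-3))/2, (9+7)/2) = (-6.0000, 8.0000)

Perpendicular bisector through (-6.0000, 8.0000)


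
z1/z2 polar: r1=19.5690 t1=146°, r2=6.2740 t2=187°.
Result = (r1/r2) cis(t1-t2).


r = 19.5690 / 6.2740 = 3.1191
theta = 146° - 187° = -41° = 319° (mod 360)

3.1191 cis(319°)


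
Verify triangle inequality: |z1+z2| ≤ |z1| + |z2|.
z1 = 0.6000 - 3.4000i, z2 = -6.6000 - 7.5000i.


|z1| = sqrt(0.6^2 + (-3.4)^2) = sqrt(11.92) = 3.4525
|z2| = sqrt((-6.6)^2 + (-7.5)^2) = sqrt(99.81) = 9.9905
z1+z2 = -6.0000 - 10.9000i
|z1+z2| = sqrt(154.81) = 12.4423
|z1|+|z2| = 3.4525 + 9.9905 = 13.4430

|z1+z2| = 12.4423 ≤ |z1|+|z2| = 13.4430 (verified)


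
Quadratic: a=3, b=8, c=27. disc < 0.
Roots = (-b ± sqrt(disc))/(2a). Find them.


disc = 8^2 - 4*3*27 = 64 - 324 = -260
sqrt(|disc|) = sqrt(260) = 16.1245
Real part = -8/(2*3) = -1.3333
Imag part = 16.1245/(2*3) = 2.6874

-1.3333 ± 2.6874i


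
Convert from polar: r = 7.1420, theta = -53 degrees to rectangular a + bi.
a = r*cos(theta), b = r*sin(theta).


a = 7.1420*cos(-53°) = 7.1420*0.60182 = 4.2982
b = 7.1420*sin(-53°) = 7.1420*(-0.79864) = -5.7039

4.2982 - 5.7039i


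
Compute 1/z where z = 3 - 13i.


|z|^2 = 9+169 = 178
1/z = (3 + 13i)/178

1/z = 0.0169 + 0.0730i


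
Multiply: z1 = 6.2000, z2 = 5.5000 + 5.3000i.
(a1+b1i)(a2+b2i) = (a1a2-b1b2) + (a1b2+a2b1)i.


Real = 6.2*5.5 - 0*5.3 = 34.1 - 0 = 34.1
Imag = 6.2*5.3 + 5.5*0 = 32.86 + 0 = 32.86

34.1000 + 32.8600i


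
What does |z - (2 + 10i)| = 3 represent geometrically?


|z - z0| = r is a circle with center z0 and radius r.
Center = (2, 10), radius = 3

Circle with center (2, 10) and radius 3


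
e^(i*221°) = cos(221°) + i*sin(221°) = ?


cos(221°) = -0.7547
sin(221°) = -0.6561

e^(i*221°) = -0.7547 - 0.6561i


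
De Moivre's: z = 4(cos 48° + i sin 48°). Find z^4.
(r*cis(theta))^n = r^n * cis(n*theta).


r^4 = 4^4 = 256
n*theta = 4*48° = 192° = 192° (mod 360)
a = 256*cos(192°) = -250.4058
b = 256*sin(192°) = -53.2254

256 cis(192°) = -250.4058 - 53.2254i


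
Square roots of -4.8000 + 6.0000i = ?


|z| = sqrt(23.04+36) = 7.6837
sqrt((|z|+a)/2) = sqrt((7.6837+(-4.8))/2) = sqrt(1.4419) = 1.2008
sqrt((|z|-a)/2) = sqrt((7.6837-(-4.8))/2) = sqrt(6.2419) = 2.4984

±(1.2008 + 2.4984i) i.e. 1.2008 + 2.4984i and -1.2008 - 2.4984i


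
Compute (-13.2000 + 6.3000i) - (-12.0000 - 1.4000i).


Real: -13.2 + 12 = -1.2
Imag: 6.3 + 1.4 = 7.7

-1.2000 + 7.7000i


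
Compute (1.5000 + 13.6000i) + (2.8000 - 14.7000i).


Real: 1.5 + 2.8 = 4.3
Imag: 13.6 - 14.7 = -1.1

4.3000 - 1.1000i


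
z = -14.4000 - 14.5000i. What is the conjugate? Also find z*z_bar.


z_bar = -14.4000 + 14.5000i
z*z_bar = (-14.4)^2 + (-14.5)^2 = 207.36 + 210.25 = 417.61

z_bar = -14.4000 + 14.5000i, z*z_bar = 417.61


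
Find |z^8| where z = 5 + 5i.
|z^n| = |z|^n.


|z| = sqrt(25+25) = sqrt(50) = 7.0711
|z^8| = |z|^8 = (sqrt(50))^8 = 50^4 = 6250000

|z^8| = 6250000


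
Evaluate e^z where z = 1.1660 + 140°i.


e^1.1660 = 3.2091
cos(140°) = -0.76604
sin(140°) = 0.6428
Real = 3.2091*(-0.76604) = -2.4583
Imag = 3.2091*0.6428 = 2.0628

-2.4583 + 2.0628i


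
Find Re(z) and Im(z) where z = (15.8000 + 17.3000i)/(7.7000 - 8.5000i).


Multiply by conjugate: (15.8000 + 17.3000i)(7.7000 + 8.5000i) / (7.7^2 + (-8.5)^2)
Numerator real = 15.8*7.7 + 17.3*(-8.5) = -25.39
Numerator imag = 17.3*7.7 - 15.8*(-8.5) = 267.51
Denominator = 131.54
Re(z) = -25.39/131.54 = -0.1930
Im(z) = 267.51/131.54 = 2.0337

Re(z) = -0.1930, Im(z) = 2.0337


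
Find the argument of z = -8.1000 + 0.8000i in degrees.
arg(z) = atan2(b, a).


Re = -8.1, Im = 0.8
arg = atan2(0.8, -8.1) = 174.3595 degrees

arg(z) = 174.3595 degrees


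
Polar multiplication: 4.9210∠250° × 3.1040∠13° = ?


r = 4.9210 * 3.1040 = 15.2748
theta = 250° + 13° = 263° = 263° (mod 360)

15.2748 cis(263°)


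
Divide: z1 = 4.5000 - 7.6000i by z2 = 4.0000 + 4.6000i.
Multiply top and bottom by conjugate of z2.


Conjugate of z2 = 4.0000 - 4.6000i
Numerator: (4.5000 - 7.6000i)(4.0000 - 4.6000i) = -16.9600 - 51.1000i
Denominator: 4^2 + 4.6^2 = 37.16
Result = (-16.9600 - 51.1000i)/37.16

-0.4564 - 1.3751i


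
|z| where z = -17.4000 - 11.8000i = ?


|z| = sqrt((-17.4)^2 + (-11.8)^2) = sqrt(302.76 + 139.24) = sqrt(442) = 21.0238

|z| = 21.0238


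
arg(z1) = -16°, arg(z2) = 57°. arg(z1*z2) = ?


arg(z1*z2) = -16° + 57° = 41°
Normalized to (-180°, 180°]: 41°

41°


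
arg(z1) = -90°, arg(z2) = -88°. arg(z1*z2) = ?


arg(z1*z2) = -90° - 88° = -178°
Normalized to (-180°, 180°]: -178°

-178°


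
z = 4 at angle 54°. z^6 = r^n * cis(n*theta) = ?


r^6 = 4^6 = 4096
n*theta = 6*54° = 324° = 324° (mod 360)
a = 4096*cos(324°) = 3313.7336
b = 4096*sin(324°) = -2407.5684

4096 cis(324°) = 3313.7336 - 2407.5684i


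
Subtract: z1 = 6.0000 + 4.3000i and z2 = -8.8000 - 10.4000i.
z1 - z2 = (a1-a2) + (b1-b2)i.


Real: 6 + 8.8 = 14.8
Imag: 4.3 + 10.4 = 14.7

14.8000 + 14.7000i


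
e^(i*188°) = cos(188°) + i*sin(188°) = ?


cos(188°) = -0.9903
sin(188°) = -0.1392

e^(i*188°) = -0.9903 - 0.1392i


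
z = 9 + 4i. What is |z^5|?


|z| = sqrt(81+16) = sqrt(97) = 9.8489
|z^5| = |z|^5 = (sqrt(97))^5 = 97^2 * sqrt(97) = 9409*sqrt(97)

|z^5| = 9409*sqrt(97) ≈ 92667.9031


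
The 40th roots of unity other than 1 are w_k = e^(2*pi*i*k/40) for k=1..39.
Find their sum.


With w = e^(2*pi*i/40), all 40 of the 40th roots of unity w^0 = 1, w, ..., w^(39) sum to 0: 1 + w + ... + w^(39) = (1 - w^40)/(1 - w) = 0 since w^40 = 1, w ≠ 1.
Removing the root 1: w + w^2 + ... + w^(39) = 0 - 1 = -1

Sum = -1


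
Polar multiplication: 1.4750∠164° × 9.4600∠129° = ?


r = 1.4750 * 9.4600 = 13.9535
theta = 164° + 129° = 293° = 293° (mod 360)

13.9535 cis(293°)


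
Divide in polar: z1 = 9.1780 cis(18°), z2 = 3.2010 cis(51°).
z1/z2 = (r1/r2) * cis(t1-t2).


r = 9.1780 / 3.2010 = 2.8672
theta = 18° - 51° = -33° = 327° (mod 360)

2.8672 cis(327°)


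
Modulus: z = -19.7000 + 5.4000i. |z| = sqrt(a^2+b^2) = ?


|z| = sqrt((-19.7)^2 + 5.4^2) = sqrt(388.09 + 29.16) = sqrt(417.25) = 20.4267

|z| = 20.4267


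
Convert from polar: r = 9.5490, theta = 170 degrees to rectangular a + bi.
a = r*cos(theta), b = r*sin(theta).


a = 9.5490*cos(170°) = 9.5490*(-0.9848) = -9.4039
b = 9.5490*sin(170°) = 9.5490*0.17365 = 1.6582

-9.4039 + 1.6582i


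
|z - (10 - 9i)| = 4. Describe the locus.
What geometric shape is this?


|z - z0| = r is a circle with center z0 and radius r.
Center = (10, -9), radius = 4

Circle with center (10, -9) and radius 4


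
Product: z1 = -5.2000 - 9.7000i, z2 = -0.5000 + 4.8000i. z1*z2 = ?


Real = -5.2*(-0.5) - (-9.7)*4.8 = 2.6 - (-46.56) = 49.16
Imag = -5.2*4.8 - (0.5)*(-9.7) = -24.96 + 4.85 = -20.11

49.1600 - 20.1100i


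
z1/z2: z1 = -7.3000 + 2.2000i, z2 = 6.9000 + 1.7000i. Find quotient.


Conjugate of z2 = 6.9000 - 1.7000i
Numerator: (-7.3000 + 2.2000i)(6.9000 - 1.7000i) = -46.6300 + 27.5900i
Denominator: 6.9^2 + 1.7^2 = 50.5
Result = (-46.6300 + 27.5900i)/50.5

-0.9234 + 0.5463i


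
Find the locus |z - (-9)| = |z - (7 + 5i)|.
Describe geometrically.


Equal distances means the locus is the perpendicular bisector of z1 and z2.
Midpoint = ((-9+7)/2, (0+5)/2) = (-1.0000, 2.5000)

Perpendicular bisector through (-1.0000, 2.5000)


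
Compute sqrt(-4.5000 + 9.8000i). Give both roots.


|z| = sqrt(20.25+96.04) = 10.7838
sqrt((|z|+a)/2) = sqrt((10.7838+(-4.5))/2) = sqrt(3.1419) = 1.7725
sqrt((|z|-a)/2) = sqrt((10.7838-(-4.5))/2) = sqrt(7.6419) = 2.7644

±(1.7725 + 2.7644i) i.e. 1.7725 + 2.7644i and -1.7725 - 2.7644i


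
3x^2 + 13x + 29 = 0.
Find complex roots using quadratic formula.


disc = 13^2 - 4*3*29 = 169 - 348 = -179
sqrt(|disc|) = sqrt(179) = 13.3791
Real part = -13/(2*3) = -2.1667
Imag part = 13.3791/(2*3) = 2.2298

-2.1667 ± 2.2298i


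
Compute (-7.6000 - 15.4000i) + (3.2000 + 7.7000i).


Real: -7.6 + 3.2 = -4.4
Imag: -15.4 + 7.7 = -7.7

-4.4000 - 7.7000i


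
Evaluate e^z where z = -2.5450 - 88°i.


e^-2.5450 = 0.07847
cos(-88°) = 0.0349
sin(-88°) = -0.9994
Real = 0.07847*0.0349 = 0.0027
Imag = 0.07847*(-0.9994) = -0.0784

0.0027 - 0.0784i


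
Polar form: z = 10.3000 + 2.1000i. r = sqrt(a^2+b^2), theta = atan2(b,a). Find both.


r = sqrt(106.09+4.41) = sqrt(110.5) = 10.5119
theta = atan2(2.1, 10.3) = 11.5237 degrees

r = 10.5119, theta = 11.5237 degrees


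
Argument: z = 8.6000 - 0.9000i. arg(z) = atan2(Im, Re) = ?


Re = 8.6, Im = -0.9
arg = atan2(-0.9, 8.6) = -5.9743 degrees

arg(z) = -5.9743 degrees


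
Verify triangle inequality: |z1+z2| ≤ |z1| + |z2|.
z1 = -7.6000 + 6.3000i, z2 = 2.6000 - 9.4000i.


|z1| = sqrt((-7.6)^2 + 6.3^2) = sqrt(97.45) = 9.8717
|z2| = sqrt(2.6^2 + (-9.4)^2) = sqrt(95.12) = 9.7529
z1+z2 = -5.0000 - 3.1000i
|z1+z2| = sqrt(34.61) = 5.8830
|z1|+|z2| = 9.8717 + 9.7529 = 19.6246

|z1+z2| = 5.8830 ≤ |z1|+|z2| = 19.6246 (verified)


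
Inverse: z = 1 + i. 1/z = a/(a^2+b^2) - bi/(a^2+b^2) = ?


|z|^2 = 1+1 = 2
1/z = (1 - 1i)/2

1/z = 0.5000 - 0.5000i


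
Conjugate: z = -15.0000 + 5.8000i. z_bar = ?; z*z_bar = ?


z_bar = -15.0000 - 5.8000i
z*z_bar = (-15)^2 + 5.8^2 = 225 + 33.64 = 258.64

z_bar = -15.0000 - 5.8000i, z*z_bar = 258.64


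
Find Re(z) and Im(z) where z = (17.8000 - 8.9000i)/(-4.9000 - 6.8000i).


Multiply by conjugate: (17.8000 - 8.9000i)(-4.9000 + 6.8000i) / ((-4.9)^2 + (-6.8)^2)
Numerator real = 17.8*(-4.9) - (8.9)*(-6.8) = -26.7
Numerator imag = -8.9*(-4.9) - 17.8*(-6.8) = 164.65
Denominator = 70.25
Re(z) = -26.7/70.25 = -0.3801
Im(z) = 164.65/70.25 = 2.3438

Re(z) = -0.3801, Im(z) = 2.3438


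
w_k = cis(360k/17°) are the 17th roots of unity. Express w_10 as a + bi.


Angle = 360*10/17 = 211.7647°
a = cos(211.7647°) = -0.8502
b = sin(211.7647°) = -0.5264

-0.8502 - 0.5264i


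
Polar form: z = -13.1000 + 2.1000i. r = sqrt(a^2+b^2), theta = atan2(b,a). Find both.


r = sqrt(171.61+4.41) = sqrt(176.02) = 13.2673
theta = atan2(2.1, -13.1) = 170.8927 degrees

r = 13.2673, theta = 170.8927 degrees


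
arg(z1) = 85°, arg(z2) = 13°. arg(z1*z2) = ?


arg(z1*z2) = 85° + 13° = 98°
Normalized to (-180°, 180°]: 98°

98°


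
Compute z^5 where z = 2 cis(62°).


r^5 = 2^5 = 32
n*theta = 5*62° = 310° = 310° (mod 360)
a = 32*cos(310°) = 20.5692
b = 32*sin(310°) = -24.5134

32 cis(310°) = 20.5692 - 24.5134i


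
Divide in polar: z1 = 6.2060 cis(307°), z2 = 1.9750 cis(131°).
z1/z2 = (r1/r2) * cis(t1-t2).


r = 6.2060 / 1.9750 = 3.1423
theta = 307° - 131° = 176° = 176° (mod 360)

3.1423 cis(176°)


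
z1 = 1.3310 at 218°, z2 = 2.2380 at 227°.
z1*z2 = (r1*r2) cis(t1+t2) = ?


r = 1.3310 * 2.2380 = 2.9788
theta = 218° + 227° = 445° = 85° (mod 360)

2.9788 cis(85°)


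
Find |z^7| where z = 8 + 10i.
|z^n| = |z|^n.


|z| = sqrt(64+100) = sqrt(164) = 12.8062
|z^7| = |z|^7 = (sqrt(164))^7 = 164^3 * sqrt(164) = 4410944*sqrt(164)

|z^7| = 4410944*sqrt(164) ≈ 56487644.8727


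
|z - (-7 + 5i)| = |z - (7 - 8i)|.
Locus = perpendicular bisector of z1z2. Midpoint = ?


Equal distances means the locus is the perpendicular bisector of z1 and z2.
Midpoint = ((-7+7)/2, (5+(-8))/2) = (0, -1.5000)

Perpendicular bisector through (0, -1.5000)


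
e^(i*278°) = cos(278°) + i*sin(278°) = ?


cos(278°) = 0.1392
sin(278°) = -0.9903

e^(i*278°) = 0.1392 - 0.9903i


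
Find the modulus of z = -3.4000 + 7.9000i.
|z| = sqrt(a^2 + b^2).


|z| = sqrt((-3.4)^2 + 7.9^2) = sqrt(11.56 + 62.41) = sqrt(73.97) = 8.6006

|z| = 8.6006


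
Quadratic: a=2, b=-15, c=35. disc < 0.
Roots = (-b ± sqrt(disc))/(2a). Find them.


disc = (-15)^2 - 4*2*35 = 225 - 280 = -55
sqrt(|disc|) = sqrt(55) = 7.4162
Real part = 15/(2*2) = 3.7500
Imag part = 7.4162/(2*2) = 1.8540

3.7500 ± 1.8540i


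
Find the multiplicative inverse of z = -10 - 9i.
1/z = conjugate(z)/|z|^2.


|z|^2 = 100+81 = 181
1/z = (-10 + 9i)/181

1/z = -0.0552 + 0.0497i


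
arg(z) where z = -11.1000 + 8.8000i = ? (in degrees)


Re = -11.1, Im = 8.8
arg = atan2(8.8, -11.1) = 141.5929 degrees

arg(z) = 141.5929 degrees


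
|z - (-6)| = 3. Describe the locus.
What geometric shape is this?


|z - z0| = r is a circle with center z0 and radius r.
Center = (-6, 0), radius = 3

Circle with center (-6, 0) and radius 3


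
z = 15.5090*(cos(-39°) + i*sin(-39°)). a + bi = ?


a = 15.5090*cos(-39°) = 15.5090*0.77715 = 12.0528
b = 15.5090*sin(-39°) = 15.5090*(-0.62932) = -9.7601

12.0528 - 9.7601i


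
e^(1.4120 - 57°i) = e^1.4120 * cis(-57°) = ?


e^1.4120 = 4.10416
cos(-57°) = 0.54464
sin(-57°) = -0.83867
Real = 4.10416*0.54464 = 2.2353
Imag = 4.10416*(-0.83867) = -3.4420

2.2353 - 3.4420i


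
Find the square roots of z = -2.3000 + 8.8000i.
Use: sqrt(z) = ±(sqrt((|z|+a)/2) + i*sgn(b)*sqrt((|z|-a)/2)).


|z| = sqrt(5.29+77.44) = 9.0956
sqrt((|z|+a)/2) = sqrt((9.0956+(-2.3))/2) = sqrt(3.3978) = 1.8433
sqrt((|z|-a)/2) = sqrt((9.0956-(-2.3))/2) = sqrt(5.6978) = 2.3870

±(1.8433 + 2.3870i) i.e. 1.8433 + 2.3870i and -1.8433 - 2.3870i


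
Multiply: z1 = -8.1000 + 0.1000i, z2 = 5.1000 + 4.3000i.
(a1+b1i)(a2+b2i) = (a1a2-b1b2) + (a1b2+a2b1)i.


Real = -8.1*5.1 - 0.1*4.3 = -41.31 - 0.43 = -41.74
Imag = -8.1*4.3 + 5.1*0.1 = -34.83 + 0.51 = -34.32

-41.7400 - 34.3200i


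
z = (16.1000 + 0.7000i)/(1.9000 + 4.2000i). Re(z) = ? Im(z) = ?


Multiply by conjugate: (16.1000 + 0.7000i)(1.9000 - 4.2000i) / (1.9^2 + 4.2^2)
Numerator real = 16.1*1.9 + 0.7*4.2 = 33.53
Numerator imag = 0.7*1.9 - 16.1*4.2 = -66.29
Denominator = 21.25
Re(z) = 33.53/21.25 = 1.5779
Im(z) = -66.29/21.25 = -3.1195

Re(z) = 1.5779, Im(z) = -3.1195


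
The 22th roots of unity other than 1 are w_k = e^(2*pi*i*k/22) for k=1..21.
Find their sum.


With w = e^(2*pi*i/22), all 22 of the 22th roots of unity w^0 = 1, w, ..., w^(21) sum to 0: 1 + w + ... + w^(21) = (1 - w^22)/(1 - w) = 0 since w^22 = 1, w ≠ 1.
Removing the root 1: w + w^2 + ... + w^(21) = 0 - 1 = -1

Sum = -1


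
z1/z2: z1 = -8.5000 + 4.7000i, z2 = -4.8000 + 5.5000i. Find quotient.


Conjugate of z2 = -4.8000 - 5.5000i
Numerator: (-8.5000 + 4.7000i)(-4.8000 - 5.5000i) = 66.6500 + 24.1900i
Denominator: (-4.8)^2 + 5.5^2 = 53.29
Result = (66.6500 + 24.1900i)/53.29

1.2507 + 0.4539i


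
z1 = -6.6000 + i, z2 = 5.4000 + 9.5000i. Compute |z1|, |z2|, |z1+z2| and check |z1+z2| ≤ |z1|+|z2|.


|z1| = sqrt((-6.6)^2 + 1^2) = sqrt(44.56) = 6.6753
|z2| = sqrt(5.4^2 + 9.5^2) = sqrt(119.41) = 10.9275
z1+z2 = -1.2000 + 10.5000i
|z1+z2| = sqrt(111.69) = 10.5683
|z1|+|z2| = 6.6753 + 10.9275 = 17.6028

|z1+z2| = 10.5683 ≤ |z1|+|z2| = 17.6028 (verified)


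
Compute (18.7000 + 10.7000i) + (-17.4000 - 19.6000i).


Real: 18.7 - 17.4 = 1.3
Imag: 10.7 - 19.6 = -8.9

1.3000 - 8.9000i


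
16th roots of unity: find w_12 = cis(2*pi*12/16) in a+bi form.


Angle = 360*12/16 = 270°
a = cos(270°) = 0
b = sin(270°) = -1.0000

0 - 1.0000i


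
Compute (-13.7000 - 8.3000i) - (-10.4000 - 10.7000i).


Real: -13.7 + 10.4 = -3.3
Imag: -8.3 + 10.7 = 2.4

-3.3000 + 2.4000i


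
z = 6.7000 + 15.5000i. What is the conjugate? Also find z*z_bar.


z_bar = 6.7000 - 15.5000i
z*z_bar = 6.7^2 + 15.5^2 = 44.89 + 240.25 = 285.14

z_bar = 6.7000 - 15.5000i, z*z_bar = 285.14


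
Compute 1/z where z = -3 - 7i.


|z|^2 = 9+49 = 58
1/z = (-3 + 7i)/58

1/z = -0.0517 + 0.1207i


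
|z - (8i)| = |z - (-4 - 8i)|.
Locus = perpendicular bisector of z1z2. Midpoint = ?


Equal distances means the locus is the perpendicular bisector of z1 and z2.
Midpoint = ((0+(-4))/2, (8+(-8))/2) = (-2.0000, 0)

Perpendicular bisector through (-2.0000, 0)


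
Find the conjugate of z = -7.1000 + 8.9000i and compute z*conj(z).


z_bar = -7.1000 - 8.9000i
z*z_bar = (-7.1)^2 + 8.9^2 = 50.41 + 79.21 = 129.62

z_bar = -7.1000 - 8.9000i, z*z_bar = 129.62


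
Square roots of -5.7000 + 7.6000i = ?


|z| = sqrt(32.49+57.76) = 9.5000
sqrt((|z|+a)/2) = sqrt((9.5000+(-5.7))/2) = sqrt(1.9000) = 1.3784
sqrt((|z|-a)/2) = sqrt((9.5000-(-5.7))/2) = sqrt(7.6000) = 2.7568

±(1.3784 + 2.7568i) i.e. 1.3784 + 2.7568i and -1.3784 - 2.7568i


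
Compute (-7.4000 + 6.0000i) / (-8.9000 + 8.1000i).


Conjugate of z2 = -8.9000 - 8.1000i
Numerator: (-7.4000 + 6.0000i)(-8.9000 - 8.1000i) = 114.4600 + 6.5400i
Denominator: (-8.9)^2 + 8.1^2 = 144.82
Result = (114.4600 + 6.5400i)/144.82

0.7904 + 0.0452i


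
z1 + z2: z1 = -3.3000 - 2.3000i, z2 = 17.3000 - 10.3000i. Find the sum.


Real: -3.3 + 17.3 = 14
Imag: -2.3 - 10.3 = -12.6

14.0000 - 12.6000i


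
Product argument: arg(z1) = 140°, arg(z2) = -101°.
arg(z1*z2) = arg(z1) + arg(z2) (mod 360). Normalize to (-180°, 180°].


arg(z1*z2) = 140° - 101° = 39°
Normalized to (-180°, 180°]: 39°

39°


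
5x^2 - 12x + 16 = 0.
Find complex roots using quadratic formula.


disc = (-12)^2 - 4*5*16 = 144 - 320 = -176
sqrt(|disc|) = sqrt(176) = 13.2665
Real part = 12/(2*5) = 1.2000
Imag part = 13.2665/(2*5) = 1.3266

1.2000 ± 1.3266i


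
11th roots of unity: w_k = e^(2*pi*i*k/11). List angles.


The 11th roots of unity are cis(360k/11°) for k=0..10
Angle step = 360/11 = 32.7273°
Primitive root: cis(32.7273°)
Primitive root = 0.8413 + 0.5406i

11 roots at angles: 0°, 32.7273°, 65.4545°, 98.1818°, 130.9091°, 163.6364°, 196.3636°, 229.0909°, 261.8182°, 294.5455°, 327.2727°


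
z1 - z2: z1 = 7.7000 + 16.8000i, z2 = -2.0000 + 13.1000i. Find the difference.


Real: 7.7 + 2 = 9.7
Imag: 16.8 - 13.1 = 3.7

9.7000 + 3.7000i


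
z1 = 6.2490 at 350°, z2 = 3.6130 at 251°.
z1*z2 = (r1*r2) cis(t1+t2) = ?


r = 6.2490 * 3.6130 = 22.5776
theta = 350° + 251° = 601° = 241° (mod 360)

22.5776 cis(241°)


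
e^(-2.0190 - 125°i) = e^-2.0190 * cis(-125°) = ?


e^-2.0190 = 0.1328
cos(-125°) = -0.5736
sin(-125°) = -0.8192
Real = 0.1328*(-0.5736) = -0.0762
Imag = 0.1328*(-0.8192) = -0.1088

-0.0762 - 0.1088i


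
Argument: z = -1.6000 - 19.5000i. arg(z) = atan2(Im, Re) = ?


Re = -1.6, Im = -19.5
arg = atan2(-19.5, -1.6) = -94.6907 degrees

arg(z) = -94.6907 degrees


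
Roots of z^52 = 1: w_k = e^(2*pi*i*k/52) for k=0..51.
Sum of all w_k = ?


The sum of all 52th roots of unity is 0.
Geometric series: (1 - w^52)/(1 - w) = (1-1)/(1-w) = 0 since w^52 = 1, w ≠ 1.
Alternatively: coefficient of z^51 in z^52 - 1 is 0.

0


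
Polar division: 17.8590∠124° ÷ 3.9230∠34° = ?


r = 17.8590 / 3.9230 = 4.5524
theta = 124° - 34° = 90° = 90° (mod 360)

4.5524 cis(90°)


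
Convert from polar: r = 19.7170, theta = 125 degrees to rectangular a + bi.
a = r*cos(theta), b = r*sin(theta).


a = 19.7170*cos(125°) = 19.7170*(-0.573576) = -11.3092
b = 19.7170*sin(125°) = 19.7170*0.81915 = 16.1512

-11.3092 + 16.1512i


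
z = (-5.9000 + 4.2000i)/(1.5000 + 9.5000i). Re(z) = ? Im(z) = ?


Multiply by conjugate: (-5.9000 + 4.2000i)(1.5000 - 9.5000i) / (1.5^2 + 9.5^2)
Numerator real = -5.9*1.5 + 4.2*9.5 = 31.05
Numerator imag = 4.2*1.5 - (-5.9)*9.5 = 62.35
Denominator = 92.5
Re(z) = 31.05/92.5 = 0.3357
Im(z) = 62.35/92.5 = 0.6741

Re(z) = 0.3357, Im(z) = 0.6741


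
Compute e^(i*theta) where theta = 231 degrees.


cos(231°) = -0.6293
sin(231°) = -0.7771

e^(i*231°) = -0.6293 - 0.7771i


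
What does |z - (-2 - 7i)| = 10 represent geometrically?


|z - z0| = r is a circle with center z0 and radius r.
Center = (-2, -7), radius = 10

Circle with center (-2, -7) and radius 10


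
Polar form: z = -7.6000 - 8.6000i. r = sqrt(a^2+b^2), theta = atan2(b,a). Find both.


r = sqrt(57.76+73.96) = sqrt(131.72) = 11.4769
theta = atan2(-8.6, -7.6) = -131.4677 degrees

r = 11.4769, theta = -131.4677 degrees


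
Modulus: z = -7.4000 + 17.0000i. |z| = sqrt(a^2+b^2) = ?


|z| = sqrt((-7.4)^2 + 17^2) = sqrt(54.76 + 289) = sqrt(343.76) = 18.5408

|z| = 18.5408


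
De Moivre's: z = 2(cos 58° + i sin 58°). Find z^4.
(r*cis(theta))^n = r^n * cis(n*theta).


r^4 = 2^4 = 16
n*theta = 4*58° = 232° = 232° (mod 360)
a = 16*cos(232°) = -9.8506
b = 16*sin(232°) = -12.6082

16 cis(232°) = -9.8506 - 12.6082i


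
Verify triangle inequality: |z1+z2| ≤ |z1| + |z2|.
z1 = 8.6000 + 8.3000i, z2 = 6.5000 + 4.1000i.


|z1| = sqrt(8.6^2 + 8.3^2) = sqrt(142.85) = 11.9520
|z2| = sqrt(6.5^2 + 4.1^2) = sqrt(59.06) = 7.6851
z1+z2 = 15.1000 + 12.4000i
|z1+z2| = sqrt(381.77) = 19.5389
|z1|+|z2| = 11.9520 + 7.6851 = 19.6371

|z1+z2| = 19.5389 ≤ |z1|+|z2| = 19.6371 (verified)


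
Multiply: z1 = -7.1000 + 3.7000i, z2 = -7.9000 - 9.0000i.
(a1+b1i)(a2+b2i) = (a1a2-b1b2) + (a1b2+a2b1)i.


Real = -7.1*(-7.9) - 3.7*(-9) = 56.09 - (-33.3) = 89.39
Imag = -7.1*(-9) - (7.9)*3.7 = 63.9 - (29.23) = 34.67

89.3900 + 34.6700i


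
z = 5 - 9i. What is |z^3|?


|z| = sqrt(25+81) = sqrt(106) = 10.2956
|z^3| = |z|^3 = (sqrt(106))^3 = 106*sqrt(106)

|z^3| = 106*sqrt(106) ≈ 1091.3368


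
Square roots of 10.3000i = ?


|z| = sqrt(0+106.09) = 10.3000
sqrt((|z|+a)/2) = sqrt((10.3000+0)/2) = sqrt(5.1500) = 2.2694
sqrt((|z|-a)/2) = sqrt((10.3000-0)/2) = sqrt(5.1500) = 2.2694

±(2.2694 + 2.2694i) i.e. 2.2694 + 2.2694i and -2.2694 - 2.2694i


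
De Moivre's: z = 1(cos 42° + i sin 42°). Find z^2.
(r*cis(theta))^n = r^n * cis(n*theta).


r^2 = 1^2 = 1
n*theta = 2*42° = 84° = 84° (mod 360)
a = 1*cos(84°) = 0.1045
b = 1*sin(84°) = 0.9945

1 cis(84°) = 0.1045 + 0.9945i


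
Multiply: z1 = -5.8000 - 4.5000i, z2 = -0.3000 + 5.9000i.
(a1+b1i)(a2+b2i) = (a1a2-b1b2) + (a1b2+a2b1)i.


Real = -5.8*(-0.3) - (-4.5)*5.9 = 1.74 - (-26.55) = 28.29
Imag = -5.8*5.9 - (0.3)*(-4.5) = -34.22 + 1.35 = -32.87

28.2900 - 32.8700i


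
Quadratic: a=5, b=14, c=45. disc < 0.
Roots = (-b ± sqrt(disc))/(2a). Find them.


disc = 14^2 - 4*5*45 = 196 - 900 = -704
sqrt(|disc|) = sqrt(704) = 26.5330
Real part = -14/(2*5) = -1.4000
Imag part = 26.5330/(2*5) = 2.6533

-1.4000 ± 2.6533i


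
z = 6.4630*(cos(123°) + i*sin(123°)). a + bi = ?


a = 6.4630*cos(123°) = 6.4630*(-0.54464) = -3.5200
b = 6.4630*sin(123°) = 6.4630*0.83867 = 5.4203

-3.5200 + 5.4203i


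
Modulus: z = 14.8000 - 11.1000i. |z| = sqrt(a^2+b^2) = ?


|z| = sqrt(14.8^2 + (-11.1)^2) = sqrt(219.04 + 123.21) = sqrt(342.25) = 18.5000

|z| = 18.5000


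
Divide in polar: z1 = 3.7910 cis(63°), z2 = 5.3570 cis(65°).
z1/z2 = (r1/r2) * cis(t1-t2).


r = 3.7910 / 5.3570 = 0.7077
theta = 63° - 65° = -2° = 358° (mod 360)

0.7077 cis(358°)


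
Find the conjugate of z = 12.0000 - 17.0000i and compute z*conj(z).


z_bar = 12.0000 + 17.0000i
z*z_bar = 12^2 + (-17)^2 = 144 + 289 = 433

z_bar = 12.0000 + 17.0000i, z*z_bar = 433


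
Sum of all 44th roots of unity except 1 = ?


With w = e^(2*pi*i/44), all 44 of the 44th roots of unity w^0 = 1, w, ..., w^(43) sum to 0: 1 + w + ... + w^(43) = (1 - w^44)/(1 - w) = 0 since w^44 = 1, w ≠ 1.
Removing the root 1: w + w^2 + ... + w^(43) = 0 - 1 = -1

Sum = -1


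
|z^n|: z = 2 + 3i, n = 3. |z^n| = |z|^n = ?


|z| = sqrt(4+9) = sqrt(13) = 3.6056
|z^3| = |z|^3 = (sqrt(13))^3 = 13*sqrt(13)

|z^3| = 13*sqrt(13) ≈ 46.8722


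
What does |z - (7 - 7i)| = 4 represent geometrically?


|z - z0| = r is a circle with center z0 and radius r.
Center = (7, -7), radius = 4

Circle with center (7, -7) and radius 4


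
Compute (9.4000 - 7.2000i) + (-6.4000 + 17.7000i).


Real: 9.4 - 6.4 = 3
Imag: -7.2 + 17.7 = 10.5

3.0000 + 10.5000i


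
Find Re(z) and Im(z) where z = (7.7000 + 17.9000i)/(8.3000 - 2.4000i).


Multiply by conjugate: (7.7000 + 17.9000i)(8.3000 + 2.4000i) / (8.3^2 + (-2.4)^2)
Numerator real = 7.7*8.3 + 17.9*(-2.4) = 20.95
Numerator imag = 17.9*8.3 - 7.7*(-2.4) = 167.05
Denominator = 74.65
Re(z) = 20.95/74.65 = 0.2806
Im(z) = 167.05/74.65 = 2.2378

Re(z) = 0.2806, Im(z) = 2.2378


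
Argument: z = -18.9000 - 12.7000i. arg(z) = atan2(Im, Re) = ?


Re = -18.9, Im = -12.7
arg = atan2(-12.7, -18.9) = -146.1006 degrees

arg(z) = -146.1006 degrees


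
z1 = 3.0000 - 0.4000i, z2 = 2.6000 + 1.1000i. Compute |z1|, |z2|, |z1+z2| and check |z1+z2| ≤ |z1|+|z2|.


|z1| = sqrt(3^2 + (-0.4)^2) = sqrt(9.16) = 3.0265
|z2| = sqrt(2.6^2 + 1.1^2) = sqrt(7.97) = 2.8231
z1+z2 = 5.6000 + 0.7000i
|z1+z2| = sqrt(31.85) = 5.6436
|z1|+|z2| = 3.0265 + 2.8231 = 5.8496

|z1+z2| = 5.6436 ≤ |z1|+|z2| = 5.8496 (verified)


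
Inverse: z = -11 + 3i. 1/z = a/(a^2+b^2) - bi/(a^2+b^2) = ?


|z|^2 = 121+9 = 130
1/z = (-11 - 3i)/130

1/z = -0.0846 - 0.0231i


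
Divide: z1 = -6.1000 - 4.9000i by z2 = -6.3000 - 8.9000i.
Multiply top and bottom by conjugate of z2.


Conjugate of z2 = -6.3000 + 8.9000i
Numerator: (-6.1000 - 4.9000i)(-6.3000 + 8.9000i) = 82.0400 - 23.4200i
Denominator: (-6.3)^2 + (-8.9)^2 = 118.9
Result = (82.0400 - 23.4200i)/118.9

0.6900 - 0.1970i


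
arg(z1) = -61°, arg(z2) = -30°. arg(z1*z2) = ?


arg(z1*z2) = -61° - 30° = -91°
Normalized to (-180°, 180°]: -91°

-91°


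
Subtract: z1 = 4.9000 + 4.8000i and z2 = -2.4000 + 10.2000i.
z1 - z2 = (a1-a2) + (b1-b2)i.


Real: 4.9 + 2.4 = 7.3
Imag: 4.8 - 10.2 = -5.4

7.3000 - 5.4000i


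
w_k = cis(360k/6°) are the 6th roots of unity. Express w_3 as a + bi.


Angle = 360*3/6 = 180°
a = cos(180°) = -1.0000
b = sin(180°) = 0

-1.0000 + 0i


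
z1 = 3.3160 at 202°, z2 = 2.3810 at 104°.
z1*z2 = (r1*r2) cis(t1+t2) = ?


r = 3.3160 * 2.3810 = 7.8954
theta = 202° + 104° = 306° = 306° (mod 360)

7.8954 cis(306°)


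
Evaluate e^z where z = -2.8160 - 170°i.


e^-2.8160 = 0.0598
cos(-170°) = -0.9848
sin(-170°) = -0.1736
Real = 0.0598*(-0.9848) = -0.0589
Imag = 0.0598*(-0.1736) = -0.0104

-0.0589 - 0.0104i


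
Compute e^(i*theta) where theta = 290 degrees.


cos(290°) = 0.3420
sin(290°) = -0.9397

e^(i*290°) = 0.3420 - 0.9397i


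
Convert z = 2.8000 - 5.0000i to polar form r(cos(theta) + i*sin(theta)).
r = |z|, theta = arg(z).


r = sqrt(7.84+25) = sqrt(32.84) = 5.7306
theta = atan2(-5, 2.8) = -60.7512 degrees

r = 5.7306, theta = -60.7512 degrees


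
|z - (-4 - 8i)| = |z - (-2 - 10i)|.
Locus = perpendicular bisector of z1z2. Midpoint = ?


Equal distances means the locus is the perpendicular bisector of z1 and z2.
Midpoint = ((-4+(-2))/2, (-8+(-10))/2) = (-3.0000, -9.0000)

Perpendicular bisector through (-3.0000, -9.0000)


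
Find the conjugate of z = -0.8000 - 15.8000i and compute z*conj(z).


z_bar = -0.8000 + 15.8000i
z*z_bar = (-0.8)^2 + (-15.8)^2 = 0.64 + 249.64 = 250.28

z_bar = -0.8000 + 15.8000i, z*z_bar = 250.28


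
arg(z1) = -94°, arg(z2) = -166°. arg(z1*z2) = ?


arg(z1*z2) = -94° - 166° = -260°
Normalized to (-180°, 180°]: 100°

100°


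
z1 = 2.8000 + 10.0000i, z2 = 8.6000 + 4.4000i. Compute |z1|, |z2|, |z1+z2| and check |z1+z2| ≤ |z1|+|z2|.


|z1| = sqrt(2.8^2 + 10^2) = sqrt(107.84) = 10.3846
|z2| = sqrt(8.6^2 + 4.4^2) = sqrt(93.32) = 9.6602
z1+z2 = 11.4000 + 14.4000i
|z1+z2| = sqrt(337.32) = 18.3663
|z1|+|z2| = 10.3846 + 9.6602 = 20.0448

|z1+z2| = 18.3663 ≤ |z1|+|z2| = 20.0448 (verified)


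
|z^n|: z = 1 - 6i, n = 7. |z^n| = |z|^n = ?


|z| = sqrt(1+36) = sqrt(37) = 6.0828
|z^7| = |z|^7 = (sqrt(37))^7 = 37^3 * sqrt(37) = 50653*sqrt(37)

|z^7| = 50653*sqrt(37) ≈ 308110.1704


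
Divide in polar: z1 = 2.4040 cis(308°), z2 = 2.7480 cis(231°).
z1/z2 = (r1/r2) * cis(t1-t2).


r = 2.4040 / 2.7480 = 0.8748
theta = 308° - 231° = 77° = 77° (mod 360)

0.8748 cis(77°)


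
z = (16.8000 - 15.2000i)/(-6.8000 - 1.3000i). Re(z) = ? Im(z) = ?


Multiply by conjugate: (16.8000 - 15.2000i)(-6.8000 + 1.3000i) / ((-6.8)^2 + (-1.3)^2)
Numerator real = 16.8*(-6.8) - (15.2)*(-1.3) = -94.48
Numerator imag = -15.2*(-6.8) - 16.8*(-1.3) = 125.2
Denominator = 47.93
Re(z) = -94.48/47.93 = -1.9712
Im(z) = 125.2/47.93 = 2.6121

Re(z) = -1.9712, Im(z) = 2.6121


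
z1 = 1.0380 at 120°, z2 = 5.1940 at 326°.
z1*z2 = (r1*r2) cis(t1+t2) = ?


r = 1.0380 * 5.1940 = 5.3914
theta = 120° + 326° = 446° = 86° (mod 360)

5.3914 cis(86°)


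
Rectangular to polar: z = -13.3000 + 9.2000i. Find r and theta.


r = sqrt(176.89+84.64) = sqrt(261.53) = 16.1719
theta = atan2(9.2, -13.3) = 145.3273 degrees

r = 16.1719, theta = 145.3273 degrees


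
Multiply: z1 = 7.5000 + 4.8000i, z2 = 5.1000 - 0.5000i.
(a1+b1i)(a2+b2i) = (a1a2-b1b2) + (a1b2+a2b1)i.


Real = 7.5*5.1 - 4.8*(-0.5) = 38.25 - (-2.4) = 40.65
Imag = 7.5*(-0.5) + 5.1*4.8 = -3.75 + 24.48 = 20.73

40.6500 + 20.7300i


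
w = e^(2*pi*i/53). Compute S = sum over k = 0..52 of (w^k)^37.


The roots are w_k = w^k with w = e^(2*pi*i/53), and (w^k)^37 = (w^37)^k.
So S = 1 + u + u^2 + ... + u^(52) with u = w^37.
37 = 0*53 + 37, so 37 is not a multiple of 53: u = w^37 ≠ 1 (w is a primitive 53th root), while u^53 = (w^53)^37 = 1.
Geometric series: S = (1 - u^53)/(1 - u) = (1 - 1)/(1 - u) = 0

S = 0


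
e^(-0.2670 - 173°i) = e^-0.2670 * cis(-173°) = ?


e^-0.2670 = 0.7657
cos(-173°) = -0.9925
sin(-173°) = -0.1219
Real = 0.7657*(-0.9925) = -0.7600
Imag = 0.7657*(-0.1219) = -0.0933

-0.7600 - 0.0933i


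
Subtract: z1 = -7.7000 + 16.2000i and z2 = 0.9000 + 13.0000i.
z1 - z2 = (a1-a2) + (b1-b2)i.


Real: -7.7 - 0.9 = -8.6
Imag: 16.2 - 13 = 3.2

-8.6000 + 3.2000i


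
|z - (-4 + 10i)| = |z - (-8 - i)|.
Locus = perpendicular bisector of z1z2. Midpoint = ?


Equal distances means the locus is the perpendicular bisector of z1 and z2.
Midpoint = ((-4+(-8))/2, (10+(-1))/2) = (-6.0000, 4.5000)

Perpendicular bisector through (-6.0000, 4.5000)


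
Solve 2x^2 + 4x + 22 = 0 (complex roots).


disc = 4^2 - 4*2*22 = 16 - 176 = -160
sqrt(|disc|) = sqrt(160) = 12.6491
Real part = -4/(2*2) = -1.0000
Imag part = 12.6491/(2*2) = 3.1623

-1.0000 ± 3.1623i


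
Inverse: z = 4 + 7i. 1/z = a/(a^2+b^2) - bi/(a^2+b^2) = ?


|z|^2 = 16+49 = 65
1/z = (4 - 7i)/65

1/z = 0.0615 - 0.1077i


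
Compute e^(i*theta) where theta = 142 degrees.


cos(142°) = -0.7880
sin(142°) = 0.6157

e^(i*142°) = -0.7880 + 0.6157i


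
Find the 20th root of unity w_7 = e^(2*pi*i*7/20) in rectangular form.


Angle = 360*7/20 = 126°
a = cos(126°) = -0.5878
b = sin(126°) = 0.8090

-0.5878 + 0.8090i


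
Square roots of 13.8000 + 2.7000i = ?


|z| = sqrt(190.44+7.29) = 14.0616
sqrt((|z|+a)/2) = sqrt((14.0616+13.8)/2) = sqrt(13.9308) = 3.7324
sqrt((|z|-a)/2) = sqrt((14.0616-13.8)/2) = sqrt(0.1308) = 0.3617

±(3.7324 + 0.3617i) i.e. 3.7324 + 0.3617i and -3.7324 - 0.3617i


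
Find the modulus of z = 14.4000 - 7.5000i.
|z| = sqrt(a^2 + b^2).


|z| = sqrt(14.4^2 + (-7.5)^2) = sqrt(207.36 + 56.25) = sqrt(263.61) = 16.2361

|z| = 16.2361


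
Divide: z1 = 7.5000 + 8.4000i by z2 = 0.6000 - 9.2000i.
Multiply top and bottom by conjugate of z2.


Conjugate of z2 = 0.6000 + 9.2000i
Numerator: (7.5000 + 8.4000i)(0.6000 + 9.2000i) = -72.7800 + 74.0400i
Denominator: 0.6^2 + (-9.2)^2 = 85
Result = (-72.7800 + 74.0400i)/85

-0.8562 + 0.8711i


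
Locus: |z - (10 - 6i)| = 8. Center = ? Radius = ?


|z - z0| = r is a circle with center z0 and radius r.
Center = (10, -6), radius = 8

Circle with center (10, -6) and radius 8


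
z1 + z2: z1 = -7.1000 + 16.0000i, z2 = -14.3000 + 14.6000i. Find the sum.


Real: -7.1 - 14.3 = -21.4
Imag: 16 + 14.6 = 30.6

-21.4000 + 30.6000i


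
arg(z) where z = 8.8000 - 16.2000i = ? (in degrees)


Re = 8.8, Im = -16.2
arg = atan2(-16.2, 8.8) = -61.4888 degrees

arg(z) = -61.4888 degrees


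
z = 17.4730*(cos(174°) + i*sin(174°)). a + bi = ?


a = 17.4730*cos(174°) = 17.4730*(-0.994522) = -17.3773
b = 17.4730*sin(174°) = 17.4730*0.104528 = 1.8264

-17.3773 + 1.8264i


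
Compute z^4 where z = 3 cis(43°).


r^4 = 3^4 = 81
n*theta = 4*43° = 172° = 172° (mod 360)
a = 81*cos(172°) = -80.2117
b = 81*sin(172°) = 11.2730

81 cis(172°) = -80.2117 + 11.2730i


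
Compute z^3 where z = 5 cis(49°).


r^3 = 5^3 = 125
n*theta = 3*49° = 147° = 147° (mod 360)
a = 125*cos(147°) = -104.8338
b = 125*sin(147°) = 68.0799

125 cis(147°) = -104.8338 + 68.0799i


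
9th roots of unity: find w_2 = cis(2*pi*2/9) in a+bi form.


Angle = 360*2/9 = 80°
a = cos(80°) = 0.1736
b = sin(80°) = 0.9848

0.1736 + 0.9848i


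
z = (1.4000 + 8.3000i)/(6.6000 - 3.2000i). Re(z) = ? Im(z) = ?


Multiply by conjugate: (1.4000 + 8.3000i)(6.6000 + 3.2000i) / (6.6^2 + (-3.2)^2)
Numerator real = 1.4*6.6 + 8.3*(-3.2) = -17.32
Numerator imag = 8.3*6.6 - 1.4*(-3.2) = 59.26
Denominator = 53.8
Re(z) = -17.32/53.8 = -0.3219
Im(z) = 59.26/53.8 = 1.1015

Re(z) = -0.3219, Im(z) = 1.1015


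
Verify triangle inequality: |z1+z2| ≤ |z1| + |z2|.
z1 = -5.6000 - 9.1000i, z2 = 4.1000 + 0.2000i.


|z1| = sqrt((-5.6)^2 + (-9.1)^2) = sqrt(114.17) = 10.6850
|z2| = sqrt(4.1^2 + 0.2^2) = sqrt(16.85) = 4.1049
z1+z2 = -1.5000 - 8.9000i
|z1+z2| = sqrt(81.46) = 9.0255
|z1|+|z2| = 10.6850 + 4.1049 = 14.7899

|z1+z2| = 9.0255 ≤ |z1|+|z2| = 14.7899 (verified)


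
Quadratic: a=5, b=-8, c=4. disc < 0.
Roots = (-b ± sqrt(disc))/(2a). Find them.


disc = (-8)^2 - 4*5*4 = 64 - 80 = -16
sqrt(|disc|) = sqrt(16) = 4.0000
Real part = 8/(2*5) = 0.8000
Imag part = 4.0000/(2*5) = 0.4000

0.8000 ± 0.4000i


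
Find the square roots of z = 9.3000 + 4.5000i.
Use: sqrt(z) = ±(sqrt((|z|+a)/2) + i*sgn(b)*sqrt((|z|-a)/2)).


|z| = sqrt(86.49+20.25) = 10.3315
sqrt((|z|+a)/2) = sqrt((10.3315+9.3)/2) = sqrt(9.8158) = 3.1330
sqrt((|z|-a)/2) = sqrt((10.3315-9.3)/2) = sqrt(0.5158) = 0.7182

±(3.1330 + 0.7182i) i.e. 3.1330 + 0.7182i and -3.1330 - 0.7182i


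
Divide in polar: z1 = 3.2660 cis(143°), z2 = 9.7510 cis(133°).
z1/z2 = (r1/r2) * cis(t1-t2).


r = 3.2660 / 9.7510 = 0.3349
theta = 143° - 133° = 10° = 10° (mod 360)

0.3349 cis(10°)


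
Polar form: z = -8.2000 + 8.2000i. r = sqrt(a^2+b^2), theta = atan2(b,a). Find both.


r = sqrt(67.24+67.24) = sqrt(134.48) = 11.5966
theta = atan2(8.2, -8.2) = 135.0000 degrees

r = 11.5966, theta = 135.0000 degrees


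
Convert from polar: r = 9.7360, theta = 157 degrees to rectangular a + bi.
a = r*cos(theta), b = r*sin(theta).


a = 9.7360*cos(157°) = 9.7360*(-0.9205) = -8.9620
b = 9.7360*sin(157°) = 9.7360*0.390731 = 3.8042

-8.9620 + 3.8042i


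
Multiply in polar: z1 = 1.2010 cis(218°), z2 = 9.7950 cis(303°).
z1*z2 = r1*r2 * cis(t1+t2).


r = 1.2010 * 9.7950 = 11.7638
theta = 218° + 303° = 521° = 161° (mod 360)

11.7638 cis(161°)


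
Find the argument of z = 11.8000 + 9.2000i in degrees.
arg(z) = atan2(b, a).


Re = 11.8, Im = 9.2
arg = atan2(9.2, 11.8) = 37.9422 degrees

arg(z) = 37.9422 degrees


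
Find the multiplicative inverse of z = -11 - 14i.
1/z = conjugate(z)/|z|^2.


|z|^2 = 121+196 = 317
1/z = (-11 + 14i)/317

1/z = -0.0347 + 0.0442i


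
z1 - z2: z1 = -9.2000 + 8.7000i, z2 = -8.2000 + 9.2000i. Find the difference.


Real: -9.2 + 8.2 = -1
Imag: 8.7 - 9.2 = -0.5

-1.0000 - 0.5000i


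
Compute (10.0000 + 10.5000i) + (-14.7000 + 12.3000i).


Real: 10 - 14.7 = -4.7
Imag: 10.5 + 12.3 = 22.8

-4.7000 + 22.8000i


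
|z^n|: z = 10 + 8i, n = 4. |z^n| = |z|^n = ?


|z| = sqrt(100+64) = sqrt(164) = 12.8062
|z^4| = |z|^4 = (sqrt(164))^4 = 164^2 = 26896

|z^4| = 26896


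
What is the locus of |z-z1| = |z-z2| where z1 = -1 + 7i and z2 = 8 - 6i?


Equal distances means the locus is the perpendicular bisector of z1 and z2.
Midpoint = ((-1+8)/2, (7+(-6))/2) = (3.5000, 0.5000)

Perpendicular bisector through (3.5000, 0.5000)


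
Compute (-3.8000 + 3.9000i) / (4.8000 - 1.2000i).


Conjugate of z2 = 4.8000 + 1.2000i
Numerator: (-3.8000 + 3.9000i)(4.8000 + 1.2000i) = -22.9200 + 14.1600i
Denominator: 4.8^2 + (-1.2)^2 = 24.48
Result = (-22.9200 + 14.1600i)/24.48

-0.9363 + 0.5784i


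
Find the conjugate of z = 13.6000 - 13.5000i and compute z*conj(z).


z_bar = 13.6000 + 13.5000i
z*z_bar = 13.6^2 + (-13.5)^2 = 184.96 + 182.25 = 367.21

z_bar = 13.6000 + 13.5000i, z*z_bar = 367.21


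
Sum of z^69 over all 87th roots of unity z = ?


The roots are w_k = w^k with w = e^(2*pi*i/87), and (w^k)^69 = (w^69)^k.
So S = 1 + u + u^2 + ... + u^(86) with u = w^69.
69 = 0*87 + 69, so 69 is not a multiple of 87: u = w^69 ≠ 1 (w is a primitive 87th root), while u^87 = (w^87)^69 = 1.
Geometric series: S = (1 - u^87)/(1 - u) = (1 - 1)/(1 - u) = 0

S = 0


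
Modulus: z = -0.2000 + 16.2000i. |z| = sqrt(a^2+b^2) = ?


|z| = sqrt((-0.2)^2 + 16.2^2) = sqrt(0.04 + 262.44) = sqrt(262.48) = 16.2012

|z| = 16.2012


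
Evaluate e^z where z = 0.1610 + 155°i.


e^0.1610 = 1.1747
cos(155°) = -0.9063
sin(155°) = 0.4226
Real = 1.1747*(-0.9063) = -1.0646
Imag = 1.1747*0.4226 = 0.4964

-1.0646 + 0.4964i


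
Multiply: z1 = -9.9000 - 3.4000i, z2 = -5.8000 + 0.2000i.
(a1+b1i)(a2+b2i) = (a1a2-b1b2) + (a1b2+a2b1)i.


Real = -9.9*(-5.8) - (-3.4)*0.2 = 57.42 - (-0.68) = 58.1
Imag = -9.9*0.2 - (5.8)*(-3.4) = -1.98 + 19.72 = 17.74

58.1000 + 17.7400i


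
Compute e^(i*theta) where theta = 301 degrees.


cos(301°) = 0.5150
sin(301°) = -0.8572

e^(i*301°) = 0.5150 - 0.8572i


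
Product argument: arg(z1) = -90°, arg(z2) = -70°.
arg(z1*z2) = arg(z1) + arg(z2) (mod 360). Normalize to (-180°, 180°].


arg(z1*z2) = -90° - 70° = -160°
Normalized to (-180°, 180°]: -160°

-160°


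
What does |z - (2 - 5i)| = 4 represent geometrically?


|z - z0| = r is a circle with center z0 and radius r.
Center = (2, -5), radius = 4

Circle with center (2, -5) and radius 4


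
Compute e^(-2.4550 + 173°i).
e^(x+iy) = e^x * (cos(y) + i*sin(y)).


e^-2.4550 = 0.08586
cos(173°) = -0.9925
sin(173°) = 0.1219
Real = 0.08586*(-0.9925) = -0.0852
Imag = 0.08586*0.1219 = 0.0105

-0.0852 + 0.0105i


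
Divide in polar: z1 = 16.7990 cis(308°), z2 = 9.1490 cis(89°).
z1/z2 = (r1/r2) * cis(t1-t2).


r = 16.7990 / 9.1490 = 1.8362
theta = 308° - 89° = 219° = 219° (mod 360)

1.8362 cis(219°)


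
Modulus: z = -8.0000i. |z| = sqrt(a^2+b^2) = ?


|z| = sqrt(0^2 + (-8)^2) = sqrt(0 + 64) = sqrt(64) = 8.0000

|z| = 8.0000


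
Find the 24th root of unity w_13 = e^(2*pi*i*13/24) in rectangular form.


Angle = 360*13/24 = 195°
a = cos(195°) = -0.9659
b = sin(195°) = -0.2588

-0.9659 - 0.2588i
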